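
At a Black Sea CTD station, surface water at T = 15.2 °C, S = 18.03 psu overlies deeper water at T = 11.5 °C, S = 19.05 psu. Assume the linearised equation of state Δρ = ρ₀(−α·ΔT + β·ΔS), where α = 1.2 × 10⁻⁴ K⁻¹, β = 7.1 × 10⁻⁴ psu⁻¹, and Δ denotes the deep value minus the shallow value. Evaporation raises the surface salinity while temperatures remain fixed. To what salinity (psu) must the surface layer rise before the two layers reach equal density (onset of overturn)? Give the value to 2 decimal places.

19.68 psu

Neutral buoyancy requires −α(T_deep − T_surf) + β(S_deep − S_surf′) = 0.
S_surf′ = S_deep − (α/β)·ΔT = 19.05 − (1.2 × 10⁻⁴/7.1 × 10⁻⁴)·(-3.7) = 19.6754 psu.
Increase required: 19.6754 − 18.03 = 1.6454 psu.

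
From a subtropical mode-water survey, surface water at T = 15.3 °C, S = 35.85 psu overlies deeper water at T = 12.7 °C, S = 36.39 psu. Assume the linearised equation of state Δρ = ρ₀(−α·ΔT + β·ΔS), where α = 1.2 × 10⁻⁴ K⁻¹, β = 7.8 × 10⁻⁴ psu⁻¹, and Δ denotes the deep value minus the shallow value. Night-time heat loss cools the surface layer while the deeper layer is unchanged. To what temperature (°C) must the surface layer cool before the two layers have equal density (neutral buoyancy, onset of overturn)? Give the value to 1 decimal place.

Neutral buoyancy requires Δρ = 0, i.e. −α(T_deep − T_surf′) + β(S_deep − S_surf) = 0.
T_surf′ = T_deep − (β/α)·ΔS = 12.7 − (7.8 × 10⁻⁴/1.2 × 10⁻⁴)·(+0.54) = 9.190 °C.
Cooling required: 15.3 − (9.190) = 6.110 °C.

9.2 °C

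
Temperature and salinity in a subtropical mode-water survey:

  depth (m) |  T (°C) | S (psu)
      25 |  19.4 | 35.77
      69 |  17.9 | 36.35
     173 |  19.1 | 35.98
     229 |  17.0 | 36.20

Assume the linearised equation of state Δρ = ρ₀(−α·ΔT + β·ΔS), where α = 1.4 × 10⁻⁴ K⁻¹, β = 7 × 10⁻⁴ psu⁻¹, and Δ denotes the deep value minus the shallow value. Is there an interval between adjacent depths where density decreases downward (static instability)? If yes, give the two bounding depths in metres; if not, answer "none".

Evaluate Δρ/ρ₀ = −αΔT + βΔS across each adjacent pair:
  25–69 m: −αΔT+βΔS = −(1.4 × 10⁻⁴)(-1.5)+(7 × 10⁻⁴)(+0.58) = 6.2 × 10⁻⁴ → stable
  69–173 m: −αΔT+βΔS = −(1.4 × 10⁻⁴)(+1.2)+(7 × 10⁻⁴)(-0.37) = -4.3 × 10⁻⁴ → UNSTABLE
  173–229 m: −αΔT+βΔS = −(1.4 × 10⁻⁴)(-2.1)+(7 × 10⁻⁴)(+0.22) = 4.5 × 10⁻⁴ → stable
The 69–173 m interval has Δρ < 0: lighter water underlies denser water.

69–173 m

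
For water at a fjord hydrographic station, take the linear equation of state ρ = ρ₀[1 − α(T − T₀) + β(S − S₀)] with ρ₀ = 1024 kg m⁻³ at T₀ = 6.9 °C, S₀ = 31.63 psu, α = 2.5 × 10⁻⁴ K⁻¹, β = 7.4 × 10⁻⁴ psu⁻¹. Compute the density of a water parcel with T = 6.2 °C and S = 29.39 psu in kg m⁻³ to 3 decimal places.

1022.482 kg m⁻³

T − T₀ = -0.7 K, S − S₀ = -2.24 psu.
Bracket = 1 − α·(-0.7) + β·(-2.24) = 1 + (-1.4826 × 10⁻³) = 0.9985174.
ρ = 1024 × 0.9985174 = 1022.482 kg m⁻³.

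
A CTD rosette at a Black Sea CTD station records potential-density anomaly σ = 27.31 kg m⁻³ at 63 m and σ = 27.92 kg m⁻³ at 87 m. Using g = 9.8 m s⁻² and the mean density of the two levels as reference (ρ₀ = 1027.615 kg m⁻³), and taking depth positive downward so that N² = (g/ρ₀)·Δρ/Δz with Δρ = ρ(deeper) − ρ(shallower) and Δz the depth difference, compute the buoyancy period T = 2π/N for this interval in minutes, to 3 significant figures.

6.73 min

Δρ = 1027.92 − 1027.31 = 0.61 kg m⁻³ over Δz = 87 − 63 = 24 m.
N² = (9.8/1027.615) × (0.61/24) = 2.4239 × 10⁻⁴ s⁻².
N = √(2.4239 × 10⁻⁴) = 0.015569 rad s⁻¹, so T = 2π/N = 403.57 s = 6.7262 min ≈ 6.73 min.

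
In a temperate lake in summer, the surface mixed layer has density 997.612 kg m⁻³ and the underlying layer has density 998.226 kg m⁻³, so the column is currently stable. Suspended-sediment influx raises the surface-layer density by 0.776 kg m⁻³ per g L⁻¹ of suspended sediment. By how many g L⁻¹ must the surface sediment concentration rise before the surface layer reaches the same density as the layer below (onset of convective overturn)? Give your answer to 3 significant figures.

0.791 g L⁻¹

Density deficit of the surface layer: 998.226 − 997.612 = 0.614 kg m⁻³.
Required change = 0.614 / 0.776 = 0.791 g L⁻¹.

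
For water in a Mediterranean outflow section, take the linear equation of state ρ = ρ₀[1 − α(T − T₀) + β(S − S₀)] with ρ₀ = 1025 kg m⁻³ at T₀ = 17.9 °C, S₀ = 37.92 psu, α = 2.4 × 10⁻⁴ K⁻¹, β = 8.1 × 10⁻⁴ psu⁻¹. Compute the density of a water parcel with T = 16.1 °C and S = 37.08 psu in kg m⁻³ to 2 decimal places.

T − T₀ = -1.8 K, S − S₀ = -0.84 psu.
Bracket = 1 − α·(-1.8) + β·(-0.84) = 1 + (-2.484 × 10⁻⁴) = 0.9997516.
ρ = 1025 × 0.9997516 = 1024.75 kg m⁻³.

1024.75 kg m⁻³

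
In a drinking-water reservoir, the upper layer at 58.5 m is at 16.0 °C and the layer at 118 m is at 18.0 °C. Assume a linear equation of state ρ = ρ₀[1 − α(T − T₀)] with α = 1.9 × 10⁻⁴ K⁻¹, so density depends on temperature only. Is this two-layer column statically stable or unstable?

unstable

ΔT = 18.0 − 16.0 = +2.0 K, so Δρ/ρ₀ = −αΔT = -3.80 × 10⁻⁴.
Δρ/ρ₀ < 0, so Δρ < 0: deeper water is lighter → statically unstable; the column would overturn.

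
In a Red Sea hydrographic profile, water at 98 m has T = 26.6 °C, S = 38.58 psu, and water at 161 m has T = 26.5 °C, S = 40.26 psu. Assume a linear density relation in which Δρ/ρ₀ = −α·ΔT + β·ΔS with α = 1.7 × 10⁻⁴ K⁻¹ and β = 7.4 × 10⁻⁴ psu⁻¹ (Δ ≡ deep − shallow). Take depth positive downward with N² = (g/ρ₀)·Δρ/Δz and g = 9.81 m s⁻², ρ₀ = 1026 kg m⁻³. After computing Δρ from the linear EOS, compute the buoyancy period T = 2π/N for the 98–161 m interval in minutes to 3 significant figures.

ΔT = -0.1 K, ΔS = +1.68 psu (deep − shallow).
Δρ/ρ₀ = −αΔT + βΔS = 1.70 × 10⁻⁵ + 1.2432 × 10⁻³ = 1.2602 × 10⁻³, so Δρ ≈ 1.293 kg m⁻³.
N² = (g/ρ₀)·Δρ/Δz = g·(Δρ/ρ₀)/Δz = 9.81 × 1.2602 × 10⁻³ / 63 = 1.9623 × 10⁻⁴ s⁻².
N = √(1.9623 × 10⁻⁴) = 0.014008 rad s⁻¹ → T = 2π/N = 448.54 s = 7.4757 min ≈ 7.48 min.

7.48 min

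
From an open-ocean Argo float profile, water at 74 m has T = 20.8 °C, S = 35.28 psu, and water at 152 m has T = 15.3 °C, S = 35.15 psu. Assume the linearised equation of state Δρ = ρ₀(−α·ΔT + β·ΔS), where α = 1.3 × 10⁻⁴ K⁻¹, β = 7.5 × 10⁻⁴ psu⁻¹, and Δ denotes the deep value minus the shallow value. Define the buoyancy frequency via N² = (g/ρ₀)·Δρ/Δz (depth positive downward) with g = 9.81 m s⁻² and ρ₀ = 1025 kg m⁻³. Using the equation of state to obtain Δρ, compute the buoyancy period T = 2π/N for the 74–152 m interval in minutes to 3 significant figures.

ΔT = -5.5 K, ΔS = -0.13 psu (deep − shallow).
Δρ/ρ₀ = −αΔT + βΔS = 7.15 × 10⁻⁴ − 9.75 × 10⁻⁵ = 6.175 × 10⁻⁴, so Δρ ≈ 0.6329 kg m⁻³.
N² = (g/ρ₀)·Δρ/Δz = g·(Δρ/ρ₀)/Δz = 9.81 × 6.175 × 10⁻⁴ / 78 = 7.7662 × 10⁻⁵ s⁻².
N = √(7.7662 × 10⁻⁵) = 8.8126 × 10⁻³ rad s⁻¹ → T = 2π/N = 712.98 s = 11.883 min ≈ 11.9 min.

11.9 min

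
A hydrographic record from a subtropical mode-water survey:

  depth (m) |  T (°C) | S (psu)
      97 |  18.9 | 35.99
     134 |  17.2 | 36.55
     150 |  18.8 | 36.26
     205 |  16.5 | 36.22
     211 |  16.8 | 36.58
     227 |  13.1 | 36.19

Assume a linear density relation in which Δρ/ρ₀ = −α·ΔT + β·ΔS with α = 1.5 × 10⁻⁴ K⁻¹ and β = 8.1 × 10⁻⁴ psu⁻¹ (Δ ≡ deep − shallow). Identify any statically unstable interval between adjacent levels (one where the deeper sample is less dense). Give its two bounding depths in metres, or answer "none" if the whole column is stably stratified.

134–150 m

Evaluate Δρ/ρ₀ = −αΔT + βΔS across each adjacent pair:
  97–134 m: −αΔT+βΔS = −(1.5 × 10⁻⁴)(-1.7)+(8.1 × 10⁻⁴)(+0.56) = 7.1 × 10⁻⁴ → stable
  134–150 m: −αΔT+βΔS = −(1.5 × 10⁻⁴)(+1.6)+(8.1 × 10⁻⁴)(-0.29) = -4.7 × 10⁻⁴ → UNSTABLE
  150–205 m: −αΔT+βΔS = −(1.5 × 10⁻⁴)(-2.3)+(8.1 × 10⁻⁴)(-0.04) = 3.1 × 10⁻⁴ → stable
  205–211 m: −αΔT+βΔS = −(1.5 × 10⁻⁴)(+0.3)+(8.1 × 10⁻⁴)(+0.36) = 2.5 × 10⁻⁴ → stable
  211–227 m: −αΔT+βΔS = −(1.5 × 10⁻⁴)(-3.7)+(8.1 × 10⁻⁴)(-0.39) = 2.4 × 10⁻⁴ → stable
The 134–150 m interval has Δρ < 0: lighter water underlies denser water.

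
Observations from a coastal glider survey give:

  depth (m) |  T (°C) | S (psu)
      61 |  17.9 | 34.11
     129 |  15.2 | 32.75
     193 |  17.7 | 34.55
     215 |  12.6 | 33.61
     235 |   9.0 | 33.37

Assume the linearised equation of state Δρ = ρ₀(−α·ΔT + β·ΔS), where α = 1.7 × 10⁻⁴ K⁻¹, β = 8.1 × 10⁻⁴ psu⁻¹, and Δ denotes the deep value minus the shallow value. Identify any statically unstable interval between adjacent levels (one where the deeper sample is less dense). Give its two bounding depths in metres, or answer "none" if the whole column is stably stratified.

61–129 m

Evaluate Δρ/ρ₀ = −αΔT + βΔS across each adjacent pair:
  61–129 m: −αΔT+βΔS = −(1.7 × 10⁻⁴)(-2.7)+(8.1 × 10⁻⁴)(-1.36) = -6.4 × 10⁻⁴ → UNSTABLE
  129–193 m: −αΔT+βΔS = −(1.7 × 10⁻⁴)(+2.5)+(8.1 × 10⁻⁴)(+1.80) = 1.0 × 10⁻³ → stable
  193–215 m: −αΔT+βΔS = −(1.7 × 10⁻⁴)(-5.1)+(8.1 × 10⁻⁴)(-0.94) = 1.1 × 10⁻⁴ → stable
  215–235 m: −αΔT+βΔS = −(1.7 × 10⁻⁴)(-3.6)+(8.1 × 10⁻⁴)(-0.24) = 4.2 × 10⁻⁴ → stable
The 61–129 m interval has Δρ < 0: lighter water underlies denser water.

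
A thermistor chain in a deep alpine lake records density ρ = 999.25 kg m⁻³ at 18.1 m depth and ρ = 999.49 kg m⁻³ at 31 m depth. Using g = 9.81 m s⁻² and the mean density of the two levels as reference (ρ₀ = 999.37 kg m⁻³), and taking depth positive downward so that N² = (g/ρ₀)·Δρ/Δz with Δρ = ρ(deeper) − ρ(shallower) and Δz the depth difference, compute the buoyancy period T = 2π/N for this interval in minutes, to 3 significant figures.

7.75 min

Δρ = 999.49 − 999.25 = 0.24 kg m⁻³ over Δz = 31 − 18.1 = 12.9 m.
N² = (9.81/999.37) × (0.24/12.9) = 1.8263 × 10⁻⁴ s⁻².
N = √(1.8263 × 10⁻⁴) = 0.013514 rad s⁻¹, so T = 2π/N = 464.94 s = 7.7490 min ≈ 7.75 min.
N² > 0, so the interval is statically stable.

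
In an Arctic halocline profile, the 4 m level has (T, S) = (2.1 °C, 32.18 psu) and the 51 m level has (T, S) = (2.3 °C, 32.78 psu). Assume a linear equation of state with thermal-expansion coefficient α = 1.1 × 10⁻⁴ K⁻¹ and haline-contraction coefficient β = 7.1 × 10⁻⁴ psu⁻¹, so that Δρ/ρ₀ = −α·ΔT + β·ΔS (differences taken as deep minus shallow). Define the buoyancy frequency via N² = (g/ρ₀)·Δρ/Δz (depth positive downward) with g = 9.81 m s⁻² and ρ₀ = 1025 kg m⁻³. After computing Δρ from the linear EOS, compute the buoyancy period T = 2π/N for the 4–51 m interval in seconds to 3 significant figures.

ΔT = +0.2 K, ΔS = +0.60 psu (deep − shallow).
Δρ/ρ₀ = −αΔT + βΔS = -2.20 × 10⁻⁵ + 4.26 × 10⁻⁴ = 4.04 × 10⁻⁴, so Δρ ≈ 0.4141 kg m⁻³.
N² = (g/ρ₀)·Δρ/Δz = g·(Δρ/ρ₀)/Δz = 9.81 × 4.04 × 10⁻⁴ / 47 = 8.4324 × 10⁻⁵ s⁻².
N = √(8.4324 × 10⁻⁵) = 9.1828 × 10⁻³ rad s⁻¹ → T = 2π/N = 684.23 s ≈ 684 s.

684 s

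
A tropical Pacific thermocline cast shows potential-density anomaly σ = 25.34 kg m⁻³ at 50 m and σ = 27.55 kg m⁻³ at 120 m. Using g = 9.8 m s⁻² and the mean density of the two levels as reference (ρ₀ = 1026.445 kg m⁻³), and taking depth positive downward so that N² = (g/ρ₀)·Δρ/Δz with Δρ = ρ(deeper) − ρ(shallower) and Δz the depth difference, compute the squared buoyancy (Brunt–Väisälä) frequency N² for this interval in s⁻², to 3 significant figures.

Δρ = 1027.55 − 1025.34 = 2.21 kg m⁻³ over Δz = 120 − 50 = 70 m.
N² = (9.8/1026.445) × (2.21/70) = 3.0143 × 10⁻⁴ s⁻² ≈ 3.01 × 10⁻⁴ s⁻².

3.01 × 10⁻⁴ s⁻²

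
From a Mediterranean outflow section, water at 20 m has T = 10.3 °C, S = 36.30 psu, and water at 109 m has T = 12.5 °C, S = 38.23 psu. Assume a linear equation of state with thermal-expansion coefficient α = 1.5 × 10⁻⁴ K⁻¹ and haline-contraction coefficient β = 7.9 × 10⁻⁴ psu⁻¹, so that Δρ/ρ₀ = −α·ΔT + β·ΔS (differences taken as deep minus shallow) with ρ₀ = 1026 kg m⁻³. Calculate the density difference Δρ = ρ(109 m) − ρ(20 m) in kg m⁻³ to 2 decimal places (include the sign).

ΔT = +2.2 K, ΔS = +1.93 psu (deep − shallow).
Δρ/ρ₀ = −(1.5 × 10⁻⁴)(+2.2) + (7.9 × 10⁻⁴)(+1.93) = 1.1947 × 10⁻³.
Δρ = 1026 × (1.1947 × 10⁻³) = +1.23 kg m⁻³.
Positive Δρ: denser below, stable.

+1.23 kg m⁻³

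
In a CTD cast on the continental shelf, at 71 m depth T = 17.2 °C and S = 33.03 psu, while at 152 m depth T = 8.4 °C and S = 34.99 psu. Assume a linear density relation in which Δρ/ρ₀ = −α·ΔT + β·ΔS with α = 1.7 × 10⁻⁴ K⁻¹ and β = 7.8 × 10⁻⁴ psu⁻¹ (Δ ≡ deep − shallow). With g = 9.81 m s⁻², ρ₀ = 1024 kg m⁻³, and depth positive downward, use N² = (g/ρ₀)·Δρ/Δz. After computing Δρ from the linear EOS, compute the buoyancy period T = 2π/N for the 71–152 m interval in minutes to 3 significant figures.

ΔT = -8.8 K, ΔS = +1.96 psu (deep − shallow).
Δρ/ρ₀ = −αΔT + βΔS = 1.496 × 10⁻³ + 1.5288 × 10⁻³ = 3.0248 × 10⁻³, so Δρ ≈ 3.097 kg m⁻³.
N² = (g/ρ₀)·Δρ/Δz = g·(Δρ/ρ₀)/Δz = 9.81 × 3.0248 × 10⁻³ / 81 = 3.6634 × 10⁻⁴ s⁻².
N = √(3.6634 × 10⁻⁴) = 0.019140 rad s⁻¹ → T = 2π/N = 328.28 s = 5.4713 min ≈ 5.47 min.

5.47 min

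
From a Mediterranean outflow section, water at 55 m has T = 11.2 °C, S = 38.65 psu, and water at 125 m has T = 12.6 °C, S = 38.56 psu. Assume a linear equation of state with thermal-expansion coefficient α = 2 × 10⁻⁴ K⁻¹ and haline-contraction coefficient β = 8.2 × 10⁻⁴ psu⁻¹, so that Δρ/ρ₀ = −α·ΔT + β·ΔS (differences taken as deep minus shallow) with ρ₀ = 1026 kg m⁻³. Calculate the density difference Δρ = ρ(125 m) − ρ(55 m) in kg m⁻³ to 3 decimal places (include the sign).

ΔT = +1.4 K, ΔS = -0.09 psu (deep − shallow).
Δρ/ρ₀ = −(2 × 10⁻⁴)(+1.4) + (8.2 × 10⁻⁴)(-0.09) = -3.538 × 10⁻⁴.
Δρ = 1026 × (-3.538 × 10⁻⁴) = -0.363 kg m⁻³.
Negative Δρ: lighter below, statically unstable.

-0.363 kg m⁻³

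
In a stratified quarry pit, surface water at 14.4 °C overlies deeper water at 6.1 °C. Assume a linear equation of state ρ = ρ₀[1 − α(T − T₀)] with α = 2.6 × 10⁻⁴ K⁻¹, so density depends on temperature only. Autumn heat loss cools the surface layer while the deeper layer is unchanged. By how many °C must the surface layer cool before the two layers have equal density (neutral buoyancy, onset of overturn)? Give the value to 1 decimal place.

With temperature the only control, equal density requires T_surf′ = T_deep.
T_surf′ = 6.1 °C.
Cooling required: 14.4 − 6.1 = 8.3 °C.

8.3 °C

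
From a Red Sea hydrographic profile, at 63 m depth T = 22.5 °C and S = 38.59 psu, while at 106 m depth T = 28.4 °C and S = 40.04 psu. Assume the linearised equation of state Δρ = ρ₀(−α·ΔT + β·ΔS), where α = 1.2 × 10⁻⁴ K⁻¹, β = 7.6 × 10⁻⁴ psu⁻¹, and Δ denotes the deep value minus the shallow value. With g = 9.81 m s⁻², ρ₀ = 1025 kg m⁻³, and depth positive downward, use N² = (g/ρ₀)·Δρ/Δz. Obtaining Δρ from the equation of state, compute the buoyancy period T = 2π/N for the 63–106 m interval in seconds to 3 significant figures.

ΔT = +5.9 K, ΔS = +1.45 psu (deep − shallow).
Δρ/ρ₀ = −αΔT + βΔS = -7.08 × 10⁻⁴ + 1.102 × 10⁻³ = 3.94 × 10⁻⁴, so Δρ ≈ 0.4039 kg m⁻³.
N² = (g/ρ₀)·Δρ/Δz = g·(Δρ/ρ₀)/Δz = 9.81 × 3.94 × 10⁻⁴ / 43 = 8.9887 × 10⁻⁵ s⁻².
N = √(8.9887 × 10⁻⁵) = 9.4809 × 10⁻³ rad s⁻¹ → T = 2π/N = 662.72 s ≈ 663 s.

663 s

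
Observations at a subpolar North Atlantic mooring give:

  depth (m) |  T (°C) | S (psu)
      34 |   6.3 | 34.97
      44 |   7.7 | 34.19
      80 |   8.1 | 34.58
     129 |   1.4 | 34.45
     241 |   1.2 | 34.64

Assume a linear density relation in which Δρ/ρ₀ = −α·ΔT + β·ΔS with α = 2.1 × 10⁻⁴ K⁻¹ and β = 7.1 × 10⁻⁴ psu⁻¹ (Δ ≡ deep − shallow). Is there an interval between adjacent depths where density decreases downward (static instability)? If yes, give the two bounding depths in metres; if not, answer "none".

34–44 m

Evaluate Δρ/ρ₀ = −αΔT + βΔS across each adjacent pair:
  34–44 m: −αΔT+βΔS = −(2.1 × 10⁻⁴)(+1.4)+(7.1 × 10⁻⁴)(-0.78) = -8.5 × 10⁻⁴ → UNSTABLE
  44–80 m: −αΔT+βΔS = −(2.1 × 10⁻⁴)(+0.4)+(7.1 × 10⁻⁴)(+0.39) = 1.9 × 10⁻⁴ → stable
  80–129 m: −αΔT+βΔS = −(2.1 × 10⁻⁴)(-6.7)+(7.1 × 10⁻⁴)(-0.13) = 1.3 × 10⁻³ → stable
  129–241 m: −αΔT+βΔS = −(2.1 × 10⁻⁴)(-0.2)+(7.1 × 10⁻⁴)(+0.19) = 1.8 × 10⁻⁴ → stable
The 34–44 m interval has Δρ < 0: lighter water underlies denser water.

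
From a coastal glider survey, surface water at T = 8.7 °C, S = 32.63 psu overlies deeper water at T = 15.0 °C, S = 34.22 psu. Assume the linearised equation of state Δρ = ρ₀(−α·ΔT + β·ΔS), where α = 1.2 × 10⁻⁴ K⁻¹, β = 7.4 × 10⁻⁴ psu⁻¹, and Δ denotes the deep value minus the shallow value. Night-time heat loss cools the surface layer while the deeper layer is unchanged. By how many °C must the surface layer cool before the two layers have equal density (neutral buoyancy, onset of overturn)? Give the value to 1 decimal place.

Neutral buoyancy requires Δρ = 0, i.e. −α(T_deep − T_surf′) + β(S_deep − S_surf) = 0.
T_surf′ = T_deep − (β/α)·ΔS = 15.0 − (7.4 × 10⁻⁴/1.2 × 10⁻⁴)·(+1.59) = 5.195 °C.
Cooling required: 8.7 − (5.195) = 3.505 °C.

3.5 °C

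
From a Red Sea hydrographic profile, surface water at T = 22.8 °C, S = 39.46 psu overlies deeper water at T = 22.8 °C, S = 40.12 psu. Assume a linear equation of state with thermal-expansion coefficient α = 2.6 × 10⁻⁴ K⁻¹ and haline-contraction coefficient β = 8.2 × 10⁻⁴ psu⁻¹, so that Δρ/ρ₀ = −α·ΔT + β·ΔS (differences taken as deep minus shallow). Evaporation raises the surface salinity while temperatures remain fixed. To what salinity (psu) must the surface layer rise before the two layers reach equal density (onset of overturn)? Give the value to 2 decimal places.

40.12 psu

Neutral buoyancy requires −α(T_deep − T_surf) + β(S_deep − S_surf′) = 0.
S_surf′ = S_deep − (α/β)·ΔT = 40.12 − (2.6 × 10⁻⁴/8.2 × 10⁻⁴)·(+0.0) = 40.1200 psu.
Increase required: 40.1200 − 39.46 = 0.6600 psu.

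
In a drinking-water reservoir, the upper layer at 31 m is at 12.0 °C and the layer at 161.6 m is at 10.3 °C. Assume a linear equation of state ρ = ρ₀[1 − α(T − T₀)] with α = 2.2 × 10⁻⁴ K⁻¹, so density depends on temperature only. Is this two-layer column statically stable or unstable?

ΔT = 10.3 − 12.0 = -1.7 K, so Δρ/ρ₀ = −αΔT = 3.74 × 10⁻⁴.
Δρ/ρ₀ > 0, so Δρ > 0: deeper water is denser → statically stable.

stable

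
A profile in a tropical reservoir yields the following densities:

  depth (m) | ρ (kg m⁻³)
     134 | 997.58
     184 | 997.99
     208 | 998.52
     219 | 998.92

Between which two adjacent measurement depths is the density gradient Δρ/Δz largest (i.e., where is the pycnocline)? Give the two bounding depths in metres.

Compute the density gradient over each adjacent pair:
  134–184 m: Δρ/Δz = 0.41/50 = 8.2 × 10⁻³ kg m⁻⁴
  184–208 m: Δρ/Δz = 0.53/24 = 0.022 kg m⁻⁴
  208–219 m: Δρ/Δz = 0.40/11 = 0.036 kg m⁻⁴
The largest gradient is in the 208–219 m interval — the pycnocline.

208–219 m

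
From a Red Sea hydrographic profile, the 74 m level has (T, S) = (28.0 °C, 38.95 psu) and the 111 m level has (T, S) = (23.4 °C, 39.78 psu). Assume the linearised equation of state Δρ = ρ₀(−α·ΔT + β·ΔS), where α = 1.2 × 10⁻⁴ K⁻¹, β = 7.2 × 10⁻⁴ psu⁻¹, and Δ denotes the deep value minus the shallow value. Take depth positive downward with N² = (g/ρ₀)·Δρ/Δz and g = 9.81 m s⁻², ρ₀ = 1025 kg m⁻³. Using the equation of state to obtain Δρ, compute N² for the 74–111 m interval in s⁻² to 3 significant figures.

ΔT = -4.6 K, ΔS = +0.83 psu (deep − shallow).
Δρ/ρ₀ = −αΔT + βΔS = 5.52 × 10⁻⁴ + 5.976 × 10⁻⁴ = 1.1496 × 10⁻³, so Δρ ≈ 1.178 kg m⁻³.
N² = (g/ρ₀)·Δρ/Δz = g·(Δρ/ρ₀)/Δz = 9.81 × 1.1496 × 10⁻³ / 37 = 3.0480 × 10⁻⁴ s⁻² ≈ 3.05 × 10⁻⁴ s⁻².

3.05 × 10⁻⁴ s⁻²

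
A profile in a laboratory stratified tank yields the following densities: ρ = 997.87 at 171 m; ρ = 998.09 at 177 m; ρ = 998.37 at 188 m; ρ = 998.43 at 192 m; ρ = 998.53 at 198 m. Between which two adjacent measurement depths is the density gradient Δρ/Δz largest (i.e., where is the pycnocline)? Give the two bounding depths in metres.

171–177 m

Compute the density gradient over each adjacent pair:
  171–177 m: Δρ/Δz = 0.22/6 = 0.037 kg m⁻⁴
  177–188 m: Δρ/Δz = 0.28/11 = 0.025 kg m⁻⁴
  188–192 m: Δρ/Δz = 0.06/4 = 0.015 kg m⁻⁴
  192–198 m: Δρ/Δz = 0.10/6 = 0.017 kg m⁻⁴
The largest gradient is in the 171–177 m interval — the pycnocline.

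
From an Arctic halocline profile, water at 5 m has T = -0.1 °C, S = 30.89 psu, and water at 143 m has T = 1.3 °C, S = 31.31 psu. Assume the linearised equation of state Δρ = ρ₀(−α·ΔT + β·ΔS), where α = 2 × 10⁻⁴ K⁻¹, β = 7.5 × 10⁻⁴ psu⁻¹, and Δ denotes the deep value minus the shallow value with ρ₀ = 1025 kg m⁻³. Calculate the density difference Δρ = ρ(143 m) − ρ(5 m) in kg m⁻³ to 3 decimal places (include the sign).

ΔT = +1.4 K, ΔS = +0.42 psu (deep − shallow).
Δρ/ρ₀ = −(2 × 10⁻⁴)(+1.4) + (7.5 × 10⁻⁴)(+0.42) = 3.50 × 10⁻⁵.
Δρ = 1025 × (3.50 × 10⁻⁵) = +0.036 kg m⁻³.
Positive Δρ: denser below, stable.

+0.036 kg m⁻³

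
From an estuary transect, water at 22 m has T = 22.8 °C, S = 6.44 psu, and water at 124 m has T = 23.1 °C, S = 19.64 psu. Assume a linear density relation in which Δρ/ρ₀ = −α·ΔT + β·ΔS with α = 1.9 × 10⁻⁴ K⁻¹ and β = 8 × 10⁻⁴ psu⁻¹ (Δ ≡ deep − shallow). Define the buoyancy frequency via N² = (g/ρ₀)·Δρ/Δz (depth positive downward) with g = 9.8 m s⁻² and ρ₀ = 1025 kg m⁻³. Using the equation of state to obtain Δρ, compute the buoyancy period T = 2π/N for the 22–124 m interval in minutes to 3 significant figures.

ΔT = +0.3 K, ΔS = +13.20 psu (deep − shallow).
Δρ/ρ₀ = −αΔT + βΔS = -5.70 × 10⁻⁵ + 0.01056 = 0.010503, so Δρ ≈ 10.77 kg m⁻³.
N² = (g/ρ₀)·Δρ/Δz = g·(Δρ/ρ₀)/Δz = 9.8 × 0.010503 / 102 = 1.0091 × 10⁻³ s⁻².
N = √(1.0091 × 10⁻³) = 0.031766 rad s⁻¹ → T = 2π/N = 197.80 s = 3.2967 min ≈ 3.30 min.

3.30 min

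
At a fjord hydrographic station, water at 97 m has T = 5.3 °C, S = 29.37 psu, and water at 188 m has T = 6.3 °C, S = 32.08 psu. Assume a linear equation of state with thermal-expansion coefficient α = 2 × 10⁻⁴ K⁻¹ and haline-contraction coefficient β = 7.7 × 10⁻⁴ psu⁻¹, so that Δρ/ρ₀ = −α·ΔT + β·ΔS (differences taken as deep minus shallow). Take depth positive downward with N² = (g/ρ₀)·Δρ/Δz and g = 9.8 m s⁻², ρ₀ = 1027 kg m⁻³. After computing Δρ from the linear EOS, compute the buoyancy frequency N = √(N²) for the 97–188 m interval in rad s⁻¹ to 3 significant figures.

ΔT = +1.0 K, ΔS = +2.71 psu (deep − shallow).
Δρ/ρ₀ = −αΔT + βΔS = -2.00 × 10⁻⁴ + 2.0867 × 10⁻³ = 1.8867 × 10⁻³, so Δρ ≈ 1.938 kg m⁻³.
N² = (g/ρ₀)·Δρ/Δz = g·(Δρ/ρ₀)/Δz = 9.8 × 1.8867 × 10⁻³ / 91 = 2.0318 × 10⁻⁴ s⁻².
N = √(2.0318 × 10⁻⁴) = 0.014254 rad s⁻¹ ≈ 0.0143 rad s⁻¹.

0.0143 rad s⁻¹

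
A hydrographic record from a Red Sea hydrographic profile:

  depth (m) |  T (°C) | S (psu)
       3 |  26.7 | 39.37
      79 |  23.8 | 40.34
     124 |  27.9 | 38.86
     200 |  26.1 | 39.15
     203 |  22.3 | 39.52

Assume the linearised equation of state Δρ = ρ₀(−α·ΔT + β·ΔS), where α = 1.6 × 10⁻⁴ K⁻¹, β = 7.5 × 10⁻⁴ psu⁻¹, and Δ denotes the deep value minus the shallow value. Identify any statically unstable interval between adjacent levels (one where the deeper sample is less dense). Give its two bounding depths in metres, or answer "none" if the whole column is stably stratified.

Evaluate Δρ/ρ₀ = −αΔT + βΔS across each adjacent pair:
  3–79 m: −αΔT+βΔS = −(1.6 × 10⁻⁴)(-2.9)+(7.5 × 10⁻⁴)(+0.97) = 1.2 × 10⁻³ → stable
  79–124 m: −αΔT+βΔS = −(1.6 × 10⁻⁴)(+4.1)+(7.5 × 10⁻⁴)(-1.48) = -1.8 × 10⁻³ → UNSTABLE
  124–200 m: −αΔT+βΔS = −(1.6 × 10⁻⁴)(-1.8)+(7.5 × 10⁻⁴)(+0.29) = 5.1 × 10⁻⁴ → stable
  200–203 m: −αΔT+βΔS = −(1.6 × 10⁻⁴)(-3.8)+(7.5 × 10⁻⁴)(+0.37) = 8.9 × 10⁻⁴ → stable
The 79–124 m interval has Δρ < 0: lighter water underlies denser water.

79–124 m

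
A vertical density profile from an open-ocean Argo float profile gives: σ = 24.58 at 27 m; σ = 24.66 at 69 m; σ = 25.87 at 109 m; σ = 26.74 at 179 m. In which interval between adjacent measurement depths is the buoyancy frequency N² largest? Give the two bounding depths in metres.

69–109 m

Compute the density gradient over each adjacent pair:
  27–69 m: Δρ/Δz = 0.08/42 = 1.9 × 10⁻³ kg m⁻⁴
  69–109 m: Δρ/Δz = 1.21/40 = 0.030 kg m⁻⁴
  109–179 m: Δρ/Δz = 0.87/70 = 0.012 kg m⁻⁴
The largest gradient is in the 69–109 m interval — the pycnocline.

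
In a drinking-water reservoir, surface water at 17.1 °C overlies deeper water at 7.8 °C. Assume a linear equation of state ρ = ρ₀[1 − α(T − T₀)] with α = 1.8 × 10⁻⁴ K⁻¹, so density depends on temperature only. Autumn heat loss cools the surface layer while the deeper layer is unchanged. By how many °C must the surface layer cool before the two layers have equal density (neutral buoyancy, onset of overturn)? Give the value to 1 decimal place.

9.3 °C

With temperature the only control, equal density requires T_surf′ = T_deep.
T_surf′ = 7.8 °C.
Cooling required: 17.1 − 7.8 = 9.3 °C.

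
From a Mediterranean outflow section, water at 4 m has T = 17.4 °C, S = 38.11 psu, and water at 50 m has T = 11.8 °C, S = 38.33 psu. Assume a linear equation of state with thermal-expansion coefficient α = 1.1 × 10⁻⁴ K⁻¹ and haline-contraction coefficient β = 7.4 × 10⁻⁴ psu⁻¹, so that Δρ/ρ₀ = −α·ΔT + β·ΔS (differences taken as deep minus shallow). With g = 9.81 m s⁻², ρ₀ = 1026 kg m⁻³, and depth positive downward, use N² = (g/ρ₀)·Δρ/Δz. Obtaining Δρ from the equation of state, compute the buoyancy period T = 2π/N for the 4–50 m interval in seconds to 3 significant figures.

ΔT = -5.6 K, ΔS = +0.22 psu (deep − shallow).
Δρ/ρ₀ = −αΔT + βΔS = 6.16 × 10⁻⁴ + 1.628 × 10⁻⁴ = 7.788 × 10⁻⁴, so Δρ ≈ 0.7990 kg m⁻³.
N² = (g/ρ₀)·Δρ/Δz = g·(Δρ/ρ₀)/Δz = 9.81 × 7.788 × 10⁻⁴ / 46 = 1.6609 × 10⁻⁴ s⁻².
N = √(1.6609 × 10⁻⁴) = 0.012888 rad s⁻¹ → T = 2π/N = 487.52 s ≈ 488 s.

488 s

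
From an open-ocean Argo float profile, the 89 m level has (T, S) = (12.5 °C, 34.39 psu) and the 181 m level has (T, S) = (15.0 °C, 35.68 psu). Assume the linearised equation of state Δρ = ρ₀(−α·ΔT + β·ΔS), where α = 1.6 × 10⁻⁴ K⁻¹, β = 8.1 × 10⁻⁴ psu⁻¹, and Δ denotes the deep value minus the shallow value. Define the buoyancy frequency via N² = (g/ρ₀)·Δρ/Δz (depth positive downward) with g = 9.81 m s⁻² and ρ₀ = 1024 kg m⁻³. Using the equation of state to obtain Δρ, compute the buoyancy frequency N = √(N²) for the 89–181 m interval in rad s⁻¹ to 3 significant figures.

8.29 × 10⁻³ rad s⁻¹

ΔT = +2.5 K, ΔS = +1.29 psu (deep − shallow).
Δρ/ρ₀ = −αΔT + βΔS = -4.00 × 10⁻⁴ + 1.0449 × 10⁻³ = 6.449 × 10⁻⁴, so Δρ ≈ 0.6604 kg m⁻³.
N² = (g/ρ₀)·Δρ/Δz = g·(Δρ/ρ₀)/Δz = 9.81 × 6.449 × 10⁻⁴ / 92 = 6.8766 × 10⁻⁵ s⁻².
N = √(6.8766 × 10⁻⁵) = 8.2925 × 10⁻³ rad s⁻¹ ≈ 8.29 × 10⁻³ rad s⁻¹.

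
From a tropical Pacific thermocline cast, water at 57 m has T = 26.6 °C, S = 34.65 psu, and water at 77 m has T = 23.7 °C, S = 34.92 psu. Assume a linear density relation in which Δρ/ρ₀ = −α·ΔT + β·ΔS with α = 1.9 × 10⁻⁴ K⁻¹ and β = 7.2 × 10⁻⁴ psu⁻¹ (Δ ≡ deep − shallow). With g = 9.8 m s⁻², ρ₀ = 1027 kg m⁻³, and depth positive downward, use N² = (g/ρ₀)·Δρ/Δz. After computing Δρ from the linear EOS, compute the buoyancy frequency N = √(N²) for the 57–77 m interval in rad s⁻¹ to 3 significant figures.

ΔT = -2.9 K, ΔS = +0.27 psu (deep − shallow).
Δρ/ρ₀ = −αΔT + βΔS = 5.51 × 10⁻⁴ + 1.944 × 10⁻⁴ = 7.454 × 10⁻⁴, so Δρ ≈ 0.7655 kg m⁻³.
N² = (g/ρ₀)·Δρ/Δz = g·(Δρ/ρ₀)/Δz = 9.8 × 7.454 × 10⁻⁴ / 20 = 3.6525 × 10⁻⁴ s⁻².
N = √(3.6525 × 10⁻⁴) = 0.019112 rad s⁻¹ ≈ 0.0191 rad s⁻¹.

0.0191 rad s⁻¹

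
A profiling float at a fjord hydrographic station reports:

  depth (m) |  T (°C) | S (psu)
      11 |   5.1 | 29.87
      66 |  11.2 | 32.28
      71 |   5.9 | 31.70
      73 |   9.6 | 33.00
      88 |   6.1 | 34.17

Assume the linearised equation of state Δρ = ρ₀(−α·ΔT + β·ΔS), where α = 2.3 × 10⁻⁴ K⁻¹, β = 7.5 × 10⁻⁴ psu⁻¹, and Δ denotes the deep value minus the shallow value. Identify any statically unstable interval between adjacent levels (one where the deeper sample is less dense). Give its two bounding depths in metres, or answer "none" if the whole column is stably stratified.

Evaluate Δρ/ρ₀ = −αΔT + βΔS across each adjacent pair:
  11–66 m: −αΔT+βΔS = −(2.3 × 10⁻⁴)(+6.1)+(7.5 × 10⁻⁴)(+2.41) = 4.0 × 10⁻⁴ → stable
  66–71 m: −αΔT+βΔS = −(2.3 × 10⁻⁴)(-5.3)+(7.5 × 10⁻⁴)(-0.58) = 7.8 × 10⁻⁴ → stable
  71–73 m: −αΔT+βΔS = −(2.3 × 10⁻⁴)(+3.7)+(7.5 × 10⁻⁴)(+1.30) = 1.2 × 10⁻⁴ → stable
  73–88 m: −αΔT+βΔS = −(2.3 × 10⁻⁴)(-3.5)+(7.5 × 10⁻⁴)(+1.17) = 1.7 × 10⁻³ → stable
Every interval has Δρ > 0: the column is stably stratified throughout.

none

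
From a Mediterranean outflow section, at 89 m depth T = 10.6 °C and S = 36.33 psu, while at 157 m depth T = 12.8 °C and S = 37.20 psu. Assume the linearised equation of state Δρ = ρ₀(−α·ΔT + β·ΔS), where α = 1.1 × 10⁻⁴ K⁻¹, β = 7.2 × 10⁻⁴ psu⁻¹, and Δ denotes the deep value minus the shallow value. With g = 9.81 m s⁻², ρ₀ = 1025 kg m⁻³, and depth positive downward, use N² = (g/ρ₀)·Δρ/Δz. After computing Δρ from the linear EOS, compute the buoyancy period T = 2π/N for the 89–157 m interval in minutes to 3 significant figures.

14.1 min

ΔT = +2.2 K, ΔS = +0.87 psu (deep − shallow).
Δρ/ρ₀ = −αΔT + βΔS = -2.42 × 10⁻⁴ + 6.264 × 10⁻⁴ = 3.844 × 10⁻⁴, so Δρ ≈ 0.3940 kg m⁻³.
N² = (g/ρ₀)·Δρ/Δz = g·(Δρ/ρ₀)/Δz = 9.81 × 3.844 × 10⁻⁴ / 68 = 5.5455 × 10⁻⁵ s⁻².
N = √(5.5455 × 10⁻⁵) = 7.4468 × 10⁻³ rad s⁻¹ → T = 2π/N = 843.74 s = 14.062 min ≈ 14.1 min.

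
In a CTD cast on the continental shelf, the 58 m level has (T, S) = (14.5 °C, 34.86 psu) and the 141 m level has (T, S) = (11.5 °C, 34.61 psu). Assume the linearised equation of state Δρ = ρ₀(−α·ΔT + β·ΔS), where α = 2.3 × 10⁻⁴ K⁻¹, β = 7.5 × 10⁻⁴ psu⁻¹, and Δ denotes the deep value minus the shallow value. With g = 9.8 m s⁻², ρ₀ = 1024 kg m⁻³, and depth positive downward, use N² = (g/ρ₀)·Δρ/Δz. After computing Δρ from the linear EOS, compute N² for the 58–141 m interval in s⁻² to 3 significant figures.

ΔT = -3.0 K, ΔS = -0.25 psu (deep − shallow).
Δρ/ρ₀ = −αΔT + βΔS = 6.90 × 10⁻⁴ − 1.875 × 10⁻⁴ = 5.025 × 10⁻⁴, so Δρ ≈ 0.5146 kg m⁻³.
N² = (g/ρ₀)·Δρ/Δz = g·(Δρ/ρ₀)/Δz = 9.8 × 5.025 × 10⁻⁴ / 83 = 5.9331 × 10⁻⁵ s⁻² ≈ 5.93 × 10⁻⁵ s⁻².

5.93 × 10⁻⁵ s⁻²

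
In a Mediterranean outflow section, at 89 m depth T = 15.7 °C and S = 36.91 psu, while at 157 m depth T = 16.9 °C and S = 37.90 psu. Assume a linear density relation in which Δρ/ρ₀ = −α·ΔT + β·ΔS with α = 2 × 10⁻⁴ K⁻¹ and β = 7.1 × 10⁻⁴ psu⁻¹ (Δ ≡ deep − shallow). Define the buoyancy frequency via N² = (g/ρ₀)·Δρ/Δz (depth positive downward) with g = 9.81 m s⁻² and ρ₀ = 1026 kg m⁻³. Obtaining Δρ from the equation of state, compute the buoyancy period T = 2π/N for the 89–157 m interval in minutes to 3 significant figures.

12.8 min

ΔT = +1.2 K, ΔS = +0.99 psu (deep − shallow).
Δρ/ρ₀ = −αΔT + βΔS = -2.40 × 10⁻⁴ + 7.029 × 10⁻⁴ = 4.629 × 10⁻⁴, so Δρ ≈ 0.4749 kg m⁻³.
N² = (g/ρ₀)·Δρ/Δz = g·(Δρ/ρ₀)/Δz = 9.81 × 4.629 × 10⁻⁴ / 68 = 6.6780 × 10⁻⁵ s⁻².
N = √(6.6780 × 10⁻⁵) = 8.1719 × 10⁻³ rad s⁻¹ → T = 2π/N = 768.88 s = 12.815 min ≈ 12.8 min.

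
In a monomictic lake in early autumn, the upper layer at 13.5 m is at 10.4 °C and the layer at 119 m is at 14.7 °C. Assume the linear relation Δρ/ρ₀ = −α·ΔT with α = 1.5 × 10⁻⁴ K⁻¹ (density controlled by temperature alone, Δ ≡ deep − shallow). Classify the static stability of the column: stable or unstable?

unstable

ΔT = 14.7 − 10.4 = +4.3 K, so Δρ/ρ₀ = −αΔT = -6.45 × 10⁻⁴.
Δρ/ρ₀ < 0, so Δρ < 0: deeper water is lighter → statically unstable; the column would overturn.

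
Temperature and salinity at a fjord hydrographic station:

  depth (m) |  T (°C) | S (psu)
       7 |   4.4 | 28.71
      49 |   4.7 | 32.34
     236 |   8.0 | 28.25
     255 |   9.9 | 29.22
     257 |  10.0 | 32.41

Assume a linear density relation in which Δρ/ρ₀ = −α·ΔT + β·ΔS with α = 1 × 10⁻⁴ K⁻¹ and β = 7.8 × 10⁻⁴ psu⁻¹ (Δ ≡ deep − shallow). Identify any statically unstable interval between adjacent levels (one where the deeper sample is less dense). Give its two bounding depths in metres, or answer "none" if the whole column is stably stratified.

49–236 m

Evaluate Δρ/ρ₀ = −αΔT + βΔS across each adjacent pair:
  7–49 m: −αΔT+βΔS = −(1 × 10⁻⁴)(+0.3)+(7.8 × 10⁻⁴)(+3.63) = 2.8 × 10⁻³ → stable
  49–236 m: −αΔT+βΔS = −(1 × 10⁻⁴)(+3.3)+(7.8 × 10⁻⁴)(-4.09) = -3.5 × 10⁻³ → UNSTABLE
  236–255 m: −αΔT+βΔS = −(1 × 10⁻⁴)(+1.9)+(7.8 × 10⁻⁴)(+0.97) = 5.7 × 10⁻⁴ → stable
  255–257 m: −αΔT+βΔS = −(1 × 10⁻⁴)(+0.1)+(7.8 × 10⁻⁴)(+3.19) = 2.5 × 10⁻³ → stable
The 49–236 m interval has Δρ < 0: lighter water underlies denser water.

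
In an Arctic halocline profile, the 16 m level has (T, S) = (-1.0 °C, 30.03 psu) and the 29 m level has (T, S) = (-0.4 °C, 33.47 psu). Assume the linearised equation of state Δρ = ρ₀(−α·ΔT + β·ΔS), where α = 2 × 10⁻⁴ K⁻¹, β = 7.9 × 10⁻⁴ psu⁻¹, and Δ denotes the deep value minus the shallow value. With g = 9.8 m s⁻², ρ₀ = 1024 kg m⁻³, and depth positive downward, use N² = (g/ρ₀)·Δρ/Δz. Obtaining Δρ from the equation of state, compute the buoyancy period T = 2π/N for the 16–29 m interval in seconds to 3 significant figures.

142 s

ΔT = +0.6 K, ΔS = +3.44 psu (deep − shallow).
Δρ/ρ₀ = −αΔT + βΔS = -1.20 × 10⁻⁴ + 2.7176 × 10⁻³ = 2.5976 × 10⁻³, so Δρ ≈ 2.660 kg m⁻³.
N² = (g/ρ₀)·Δρ/Δz = g·(Δρ/ρ₀)/Δz = 9.8 × 2.5976 × 10⁻³ / 13 = 1.9582 × 10⁻³ s⁻².
N = √(1.9582 × 10⁻³) = 0.044252 rad s⁻¹ → T = 2π/N = 141.99 s ≈ 142 s.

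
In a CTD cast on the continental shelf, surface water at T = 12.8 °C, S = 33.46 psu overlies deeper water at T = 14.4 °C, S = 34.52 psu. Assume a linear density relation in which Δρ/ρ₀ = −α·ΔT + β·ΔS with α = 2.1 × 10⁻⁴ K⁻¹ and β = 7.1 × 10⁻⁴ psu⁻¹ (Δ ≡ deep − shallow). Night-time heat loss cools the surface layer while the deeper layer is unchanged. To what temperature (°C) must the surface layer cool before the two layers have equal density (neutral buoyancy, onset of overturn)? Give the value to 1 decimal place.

Neutral buoyancy requires Δρ = 0, i.e. −α(T_deep − T_surf′) + β(S_deep − S_surf) = 0.
T_surf′ = T_deep − (β/α)·ΔS = 14.4 − (7.1 × 10⁻⁴/2.1 × 10⁻⁴)·(+1.06) = 10.816 °C.
Cooling required: 12.8 − (10.816) = 1.984 °C.

10.8 °C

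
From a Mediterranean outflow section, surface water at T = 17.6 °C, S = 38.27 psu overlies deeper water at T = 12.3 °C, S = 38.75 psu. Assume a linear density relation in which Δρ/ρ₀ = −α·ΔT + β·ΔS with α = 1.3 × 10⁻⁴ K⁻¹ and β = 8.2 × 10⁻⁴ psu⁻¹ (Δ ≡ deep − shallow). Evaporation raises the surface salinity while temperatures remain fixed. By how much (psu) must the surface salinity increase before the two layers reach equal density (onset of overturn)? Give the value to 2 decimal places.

Neutral buoyancy requires −α(T_deep − T_surf) + β(S_deep − S_surf′) = 0.
S_surf′ = S_deep − (α/β)·ΔT = 38.75 − (1.3 × 10⁻⁴/8.2 × 10⁻⁴)·(-5.3) = 39.5902 psu.
Increase required: 39.5902 − 38.27 = 1.3202 psu.

1.32 psu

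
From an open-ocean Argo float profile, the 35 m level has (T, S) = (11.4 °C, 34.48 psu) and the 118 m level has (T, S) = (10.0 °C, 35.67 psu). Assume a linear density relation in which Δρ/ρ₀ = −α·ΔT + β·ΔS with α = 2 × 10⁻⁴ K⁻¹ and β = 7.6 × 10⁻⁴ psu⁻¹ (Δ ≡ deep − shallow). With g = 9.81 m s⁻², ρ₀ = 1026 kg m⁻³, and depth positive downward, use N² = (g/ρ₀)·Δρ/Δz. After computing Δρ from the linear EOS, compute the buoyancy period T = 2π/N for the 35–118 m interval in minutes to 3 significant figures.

8.85 min

ΔT = -1.4 K, ΔS = +1.19 psu (deep − shallow).
Δρ/ρ₀ = −αΔT + βΔS = 2.80 × 10⁻⁴ + 9.044 × 10⁻⁴ = 1.1844 × 10⁻³, so Δρ ≈ 1.215 kg m⁻³.
N² = (g/ρ₀)·Δρ/Δz = g·(Δρ/ρ₀)/Δz = 9.81 × 1.1844 × 10⁻³ / 83 = 1.3999 × 10⁻⁴ s⁻².
N = √(1.3999 × 10⁻⁴) = 0.011832 rad s⁻¹ → T = 2π/N = 531.03 s = 8.8505 min ≈ 8.85 min.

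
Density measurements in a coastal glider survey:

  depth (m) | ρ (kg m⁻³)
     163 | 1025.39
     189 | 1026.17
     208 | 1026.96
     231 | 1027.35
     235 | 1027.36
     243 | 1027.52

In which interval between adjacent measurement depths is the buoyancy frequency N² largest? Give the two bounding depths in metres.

189–208 m

Compute the density gradient over each adjacent pair:
  163–189 m: Δρ/Δz = 0.78/26 = 0.030 kg m⁻⁴
  189–208 m: Δρ/Δz = 0.79/19 = 0.042 kg m⁻⁴
  208–231 m: Δρ/Δz = 0.39/23 = 0.017 kg m⁻⁴
  231–235 m: Δρ/Δz = 0.01/4 = 2.5 × 10⁻³ kg m⁻⁴
  235–243 m: Δρ/Δz = 0.16/8 = 0.020 kg m⁻⁴
The largest gradient is in the 189–208 m interval — the pycnocline.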